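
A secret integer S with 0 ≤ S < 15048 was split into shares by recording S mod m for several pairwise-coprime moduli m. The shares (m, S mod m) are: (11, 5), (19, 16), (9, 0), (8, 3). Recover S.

3987

From S ≡ 5 (mod 11) write S = 5 + 11t. Substituting into S ≡ 16 (mod 19) gives 11t ≡ 11 (mod 19), and since 11⁻¹ ≡ 7 (mod 19), t ≡ 1. Hence S ≡ 5 + 11·1 = 16 (mod 209).
From S ≡ 16 (mod 209) write S = 16 + 209t. Substituting into S ≡ 0 (mod 9) gives 209t ≡ 2 (mod 9), and since 2⁻¹ ≡ 5 (mod 9), t ≡ 1. Hence S ≡ 16 + 209·1 = 225 (mod 1881).
From S ≡ 225 (mod 1881) write S = 225 + 1881t. Substituting into S ≡ 3 (mod 8) gives 1881t ≡ 2 (mod 8), and since 1⁻¹ ≡ 1 (mod 8), t ≡ 2. Hence S ≡ 225 + 1881·2 = 3987 (mod 15048).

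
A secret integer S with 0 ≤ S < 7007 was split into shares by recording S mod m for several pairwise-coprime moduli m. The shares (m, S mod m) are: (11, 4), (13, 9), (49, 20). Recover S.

From S ≡ 4 (mod 11) write S = 4 + 11t. Substituting into S ≡ 9 (mod 13) gives 11t ≡ 5 (mod 13), and since 11⁻¹ ≡ 6 (mod 13), t ≡ 4. Hence S ≡ 4 + 11·4 = 48 (mod 143).
From S ≡ 48 (mod 143) write S = 48 + 143t. Substituting into S ≡ 20 (mod 49) gives 143t ≡ 21 (mod 49), and since 45⁻¹ ≡ 12 (mod 49), t ≡ 7. Hence S ≡ 48 + 143·7 = 1049 (mod 7007).

1049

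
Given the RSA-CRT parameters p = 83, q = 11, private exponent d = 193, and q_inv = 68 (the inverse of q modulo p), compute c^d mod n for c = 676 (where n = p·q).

d_p = d mod (p−1) = 193 mod 82 = 29; d_q = d mod (q−1) = 3.
m₁ = c^(d_p) mod p: c ≡ 12 (mod 83), and 12^29 mod 83 = 33.
m₂ = c^(d_q) mod q: c ≡ 5 (mod 11), and 5^3 mod 11 = 4.
h = q_inv·(m₁ − m₂) mod p = 68·(33 − 4) mod 83 = 63.
m = m₂ + h·q = 4 + 63·11 = 697.

697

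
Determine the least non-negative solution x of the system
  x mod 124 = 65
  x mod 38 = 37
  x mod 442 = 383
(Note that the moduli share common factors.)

Combine the congruences pairwise.
gcd(124, 38) = 2 and 2 | (37 − 65), so the pair is consistent; merging gives x ≡ 189 (mod 2356), where 2356 = lcm(124, 38).
gcd(2356, 442) = 2 and 2 | (383 − 189), so the pair is consistent; merging gives x ≡ 438405 (mod 520676), where 520676 = lcm(2356, 442).
The solution is unique modulo lcm(124, 38, 442) = 520676.

438405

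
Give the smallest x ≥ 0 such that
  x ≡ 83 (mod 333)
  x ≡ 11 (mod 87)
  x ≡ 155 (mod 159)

gcd(333, 87) = 3 and 3 | (11 − 83), so the pair is consistent; merging gives x ≡ 9407 (mod 9657), where 9657 = lcm(333, 87).
gcd(9657, 159) = 3 and 3 | (155 − 9407), so the pair is consistent; merging gives x ≡ 308774 (mod 511821), where 511821 = lcm(9657, 159).
The solution is unique modulo lcm(333, 87, 159) = 511821.

308774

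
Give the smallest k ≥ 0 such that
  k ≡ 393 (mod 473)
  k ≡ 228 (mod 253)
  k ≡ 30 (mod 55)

gcd(473, 253) = 11 and 11 | (228 − 393), so the pair is consistent; merging gives k ≡ 2758 (mod 10879), where 10879 = lcm(473, 253).
gcd(10879, 55) = 11 and 11 | (30 − 2758), so the pair is consistent; merging gives k ≡ 35395 (mod 54395), where 54395 = lcm(10879, 55).
The solution is unique modulo lcm(473, 253, 55) = 54395.

35395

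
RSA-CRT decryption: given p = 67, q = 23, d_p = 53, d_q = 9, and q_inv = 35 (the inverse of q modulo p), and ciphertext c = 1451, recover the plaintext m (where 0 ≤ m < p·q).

972

m₁ = c^(d_p) mod p: c ≡ 44 (mod 67), and 44^53 mod 67 = 34.
m₂ = c^(d_q) mod q: c ≡ 2 (mod 23), and 2^9 mod 23 = 6.
h = q_inv·(m₁ − m₂) mod p = 35·(34 − 6) mod 67 = 42.
m = m₂ + h·q = 6 + 42·23 = 972.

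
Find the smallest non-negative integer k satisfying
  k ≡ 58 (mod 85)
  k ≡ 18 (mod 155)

483

Combine the congruences pairwise.
gcd(85, 155) = 5 and 5 | (18 − 58), so the pair is consistent; merging gives k ≡ 483 (mod 2635), where 2635 = lcm(85, 155).
The solution is unique modulo lcm(85, 155) = 2635.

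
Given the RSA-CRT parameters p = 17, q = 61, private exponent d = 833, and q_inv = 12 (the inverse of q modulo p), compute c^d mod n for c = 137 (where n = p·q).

d_p = d mod (p−1) = 833 mod 16 = 1; d_q = d mod (q−1) = 53.
m₁ = c^(d_p) mod p: c ≡ 1 (mod 17), and 1^1 mod 17 = 1.
m₂ = c^(d_q) mod q: c ≡ 15 (mod 61), and 15^53 mod 61 = 25.
h = q_inv·(m₁ − m₂) mod p = 12·(1 − 25) mod 17 = 1.
m = m₂ + h·q = 25 + 1·61 = 86.

86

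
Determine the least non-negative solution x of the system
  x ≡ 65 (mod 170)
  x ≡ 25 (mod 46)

gcd(170, 46) = 2 and 2 | (25 − 65), so the pair is consistent; merging gives x ≡ 2785 (mod 3910), where 3910 = lcm(170, 46).
The solution is unique modulo lcm(170, 46) = 3910.

2785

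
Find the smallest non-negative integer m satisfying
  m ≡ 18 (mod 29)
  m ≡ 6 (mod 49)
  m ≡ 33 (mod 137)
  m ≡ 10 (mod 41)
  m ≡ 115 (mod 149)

From m ≡ 18 (mod 29) write m = 18 + 29t. Substituting into m ≡ 6 (mod 49) gives 29t ≡ 37 (mod 49), and since 29⁻¹ ≡ 22 (mod 49), t ≡ 30. Hence m ≡ 18 + 29·30 = 888 (mod 1421).
From m ≡ 888 (mod 1421) write m = 888 + 1421t. Substituting into m ≡ 33 (mod 137) gives 1421t ≡ 104 (mod 137), and since 51⁻¹ ≡ 43 (mod 137), t ≡ 88. Hence m ≡ 888 + 1421·88 = 125936 (mod 194677).
From m ≡ 125936 (mod 194677) write m = 125936 + 194677t. Substituting into m ≡ 10 (mod 41) gives 194677t ≡ 26 (mod 41), and since 9⁻¹ ≡ 32 (mod 41), t ≡ 12. Hence m ≡ 125936 + 194677·12 = 2462060 (mod 7981757).
From m ≡ 2462060 (mod 7981757) write m = 2462060 + 7981757t. Substituting into m ≡ 115 (mod 149) gives 7981757t ≡ 131 (mod 149), and since 125⁻¹ ≡ 31 (mod 149), t ≡ 38. Hence m ≡ 2462060 + 7981757·38 = 305768826 (mod 1189281793).

305768826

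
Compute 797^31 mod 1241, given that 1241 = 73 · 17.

Mod 73: 797 ≡ 67; 67^31 ≡ 48 (mod 73).
Mod 17: 797 ≡ 15; by Fermat, exponent reduces to 31 mod 16 = 15; 15^15 ≡ 8 (mod 17).
Combine by CRT: x ≡ 48 (mod 73), x ≡ 8 (mod 17) ⇒ x ≡ 705 (mod 1241).

705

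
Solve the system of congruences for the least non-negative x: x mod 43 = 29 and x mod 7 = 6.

From x ≡ 29 (mod 43) write x = 29 + 43t. Substituting into x ≡ 6 (mod 7) gives 43t ≡ 5 (mod 7), and since 1⁻¹ ≡ 1 (mod 7), t ≡ 5. Hence x ≡ 29 + 43·5 = 244 (mod 301).

244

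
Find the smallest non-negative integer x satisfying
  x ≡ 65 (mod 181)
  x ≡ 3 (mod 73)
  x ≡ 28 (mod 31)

The moduli are pairwise coprime; N = 181·73·31 = 409603.
N/181 = 2263; 2263 ≡ 91 (mod 181); 91·2 ≡ 1, so inverse 2.
N/73 = 5611; 5611 ≡ 63 (mod 73); 63·51 ≡ 1, so inverse 51.
N/31 = 13213; 13213 ≡ 7 (mod 31); 7·9 ≡ 1, so inverse 9.
x ≡ 65·2263·2 + 3·5611·51 + 28·13213·9 = 4482349.
4482349 mod 409603 = 386319.

386319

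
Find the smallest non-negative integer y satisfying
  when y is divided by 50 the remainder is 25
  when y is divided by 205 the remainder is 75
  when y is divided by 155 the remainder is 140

gcd(50, 205) = 5 and 5 | (75 − 25), so the pair is consistent; merging gives y ≡ 75 (mod 2050), where 2050 = lcm(50, 205).
gcd(2050, 155) = 5 and 5 | (140 − 75), so the pair is consistent; merging gives y ≡ 49275 (mod 63550), where 63550 = lcm(2050, 155).
The solution is unique modulo lcm(50, 205, 155) = 63550.

49275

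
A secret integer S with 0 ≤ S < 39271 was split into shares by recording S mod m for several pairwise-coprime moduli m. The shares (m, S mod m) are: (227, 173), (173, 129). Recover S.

2897

Combine the congruences pairwise.
From S ≡ 173 (mod 227) write S = 173 + 227t. Substituting into S ≡ 129 (mod 173) gives 227t ≡ 129 (mod 173), and since 54⁻¹ ≡ 157 (mod 173), t ≡ 12. Hence S ≡ 173 + 227·12 = 2897 (mod 39271).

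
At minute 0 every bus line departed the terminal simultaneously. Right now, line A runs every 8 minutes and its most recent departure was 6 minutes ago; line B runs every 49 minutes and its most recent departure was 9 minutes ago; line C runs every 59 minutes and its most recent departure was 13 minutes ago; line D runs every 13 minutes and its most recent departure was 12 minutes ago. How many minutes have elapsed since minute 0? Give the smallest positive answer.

The moduli are pairwise coprime; N = 8·49·59·13 = 300664.
N/8 = 37583; 37583 ≡ 7 (mod 8); 7·7 ≡ 1, so inverse 7.
N/49 = 6136; 6136 ≡ 11 (mod 49); 11·9 ≡ 1, so inverse 9.
N/59 = 5096; 5096 ≡ 22 (mod 59); 22·51 ≡ 1, so inverse 51.
N/13 = 23128; 23128 ≡ 1 (mod 13), inverse 1.
t ≡ 6·37583·7 + 9·6136·9 + 13·5096·51 + 12·23128·1 = 5731686.
5731686 mod 300664 = 19070.

19070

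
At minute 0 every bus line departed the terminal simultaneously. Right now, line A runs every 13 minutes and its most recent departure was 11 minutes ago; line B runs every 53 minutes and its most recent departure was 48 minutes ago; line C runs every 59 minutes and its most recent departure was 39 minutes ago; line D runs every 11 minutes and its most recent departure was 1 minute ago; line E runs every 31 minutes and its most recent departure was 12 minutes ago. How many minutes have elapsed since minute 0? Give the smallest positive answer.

The moduli are pairwise coprime; N = 13·53·59·11·31 = 13861991.
N/13 = 1066307; 1066307 ≡ 8 (mod 13); 8·5 ≡ 1, so inverse 5.
N/53 = 261547; 261547 ≡ 45 (mod 53); 45·33 ≡ 1, so inverse 33.
N/59 = 234949; 234949 ≡ 11 (mod 59); 11·43 ≡ 1, so inverse 43.
N/11 = 1260181; 1260181 ≡ 10 (mod 11); 10·10 ≡ 1, so inverse 10.
N/31 = 447161; 447161 ≡ 17 (mod 31); 17·11 ≡ 1, so inverse 11.
t ≡ 11·1066307·5 + 48·261547·33 + 39·234949·43 + 1·1260181·10 + 12·447161·11 = 938573868.
938573868 mod 13861991 = 9820471.

9820471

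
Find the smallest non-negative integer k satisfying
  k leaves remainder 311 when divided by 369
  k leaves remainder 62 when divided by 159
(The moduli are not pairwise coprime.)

Combine the congruences pairwise.
gcd(369, 159) = 3 and 3 | (62 − 311), so the pair is consistent; merging gives k ≡ 16916 (mod 19557), where 19557 = lcm(369, 159).
The solution is unique modulo lcm(369, 159) = 19557.

16916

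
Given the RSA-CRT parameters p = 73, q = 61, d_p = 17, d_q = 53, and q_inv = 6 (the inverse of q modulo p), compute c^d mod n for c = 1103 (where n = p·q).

3130

m₁ = c^(d_p) mod p: c ≡ 8 (mod 73), and 8^17 mod 73 = 64.
m₂ = c^(d_q) mod q: c ≡ 5 (mod 61), and 5^53 mod 61 = 19.
h = q_inv·(m₁ − m₂) mod p = 6·(64 − 19) mod 73 = 51.
m = m₂ + h·q = 19 + 51·61 = 3130.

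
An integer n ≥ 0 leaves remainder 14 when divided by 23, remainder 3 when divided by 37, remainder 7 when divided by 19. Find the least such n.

9697

Combine the congruences pairwise.
From n ≡ 14 (mod 23) write n = 14 + 23t. Substituting into n ≡ 3 (mod 37) gives 23t ≡ 26 (mod 37), and since 23⁻¹ ≡ 29 (mod 37), t ≡ 14. Hence n ≡ 14 + 23·14 = 336 (mod 851).
From n ≡ 336 (mod 851) write n = 336 + 851t. Substituting into n ≡ 7 (mod 19) gives 851t ≡ 13 (mod 19), and since 15⁻¹ ≡ 14 (mod 19), t ≡ 11. Hence n ≡ 336 + 851·11 = 9697 (mod 16169).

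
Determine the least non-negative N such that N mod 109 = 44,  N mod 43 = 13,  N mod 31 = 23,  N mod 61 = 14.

4655107

The moduli are pairwise coprime; M = 109·43·31·61 = 8863117.
M/109 = 81313; 81313 ≡ 108 (mod 109); 108·108 ≡ 1, so inverse 108.
M/43 = 206119; 206119 ≡ 20 (mod 43); 20·28 ≡ 1, so inverse 28.
M/31 = 285907; 285907 ≡ 25 (mod 31); 25·5 ≡ 1, so inverse 5.
M/61 = 145297; 145297 ≡ 56 (mod 61); 56·12 ≡ 1, so inverse 12.
N ≡ 44·81313·108 + 13·206119·28 + 23·285907·5 + 14·145297·12 = 518715893.
518715893 mod 8863117 = 4655107.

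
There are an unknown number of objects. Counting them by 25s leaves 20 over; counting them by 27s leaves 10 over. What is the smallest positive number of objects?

From N ≡ 20 (mod 25) write N = 20 + 25t. Substituting into N ≡ 10 (mod 27) gives 25t ≡ 17 (mod 27), and since 25⁻¹ ≡ 13 (mod 27), t ≡ 5. Hence N ≡ 20 + 25·5 = 145 (mod 675).

145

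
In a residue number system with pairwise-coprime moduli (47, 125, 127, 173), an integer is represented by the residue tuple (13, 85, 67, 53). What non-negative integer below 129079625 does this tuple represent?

38831460

From x ≡ 13 (mod 47) write x = 13 + 47t. Substituting into x ≡ 85 (mod 125) gives 47t ≡ 72 (mod 125), and since 47⁻¹ ≡ 8 (mod 125), t ≡ 76. Hence x ≡ 13 + 47·76 = 3585 (mod 5875).
From x ≡ 3585 (mod 5875) write x = 3585 + 5875t. Substituting into x ≡ 67 (mod 127) gives 5875t ≡ 38 (mod 127), and since 33⁻¹ ≡ 77 (mod 127), t ≡ 5. Hence x ≡ 3585 + 5875·5 = 32960 (mod 746125).
From x ≡ 32960 (mod 746125) write x = 32960 + 746125t. Substituting into x ≡ 53 (mod 173) gives 746125t ≡ 136 (mod 173), and since 149⁻¹ ≡ 36 (mod 173), t ≡ 52. Hence x ≡ 32960 + 746125·52 = 38831460 (mod 129079625).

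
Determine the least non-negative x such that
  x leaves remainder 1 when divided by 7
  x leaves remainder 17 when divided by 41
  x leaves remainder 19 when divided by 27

The moduli are pairwise coprime; N = 7·41·27 = 7749.
N/7 = 1107; 1107 ≡ 1 (mod 7), inverse 1.
N/41 = 189; 189 ≡ 25 (mod 41); 25·23 ≡ 1, so inverse 23.
N/27 = 287; 287 ≡ 17 (mod 27); 17·8 ≡ 1, so inverse 8.
x ≡ 1·1107·1 + 17·189·23 + 19·287·8 = 118630.
118630 mod 7749 = 2395.

2395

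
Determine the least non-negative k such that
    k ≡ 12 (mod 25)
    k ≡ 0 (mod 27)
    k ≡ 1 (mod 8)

From k ≡ 12 (mod 25) write k = 12 + 25t. Substituting into k ≡ 0 (mod 27) gives 25t ≡ 15 (mod 27), and since 25⁻¹ ≡ 13 (mod 27), t ≡ 6. Hence k ≡ 12 + 25·6 = 162 (mod 675).
From k ≡ 162 (mod 675) write k = 162 + 675t. Substituting into k ≡ 1 (mod 8) gives 675t ≡ 7 (mod 8), and since 3⁻¹ ≡ 3 (mod 8), t ≡ 5. Hence k ≡ 162 + 675·5 = 3537 (mod 5400).

3537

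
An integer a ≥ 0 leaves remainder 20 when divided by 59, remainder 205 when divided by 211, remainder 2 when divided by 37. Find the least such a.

From a ≡ 20 (mod 59) write a = 20 + 59t. Substituting into a ≡ 205 (mod 211) gives 59t ≡ 185 (mod 211), and since 59⁻¹ ≡ 93 (mod 211), t ≡ 114. Hence a ≡ 20 + 59·114 = 6746 (mod 12449).
From a ≡ 6746 (mod 12449) write a = 6746 + 12449t. Substituting into a ≡ 2 (mod 37) gives 12449t ≡ 27 (mod 37), and since 17⁻¹ ≡ 24 (mod 37), t ≡ 19. Hence a ≡ 6746 + 12449·19 = 243277 (mod 460613).

243277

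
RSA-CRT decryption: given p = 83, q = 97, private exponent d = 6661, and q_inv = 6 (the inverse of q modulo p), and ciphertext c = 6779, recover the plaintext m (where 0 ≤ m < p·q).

d_p = d mod (p−1) = 6661 mod 82 = 19; d_q = d mod (q−1) = 37.
m₁ = c^(d_p) mod p: c ≡ 56 (mod 83), and 56^19 mod 83 = 67.
m₂ = c^(d_q) mod q: c ≡ 86 (mod 97), and 86^37 mod 97 = 49.
h = q_inv·(m₁ − m₂) mod p = 6·(67 − 49) mod 83 = 25.
m = m₂ + h·q = 49 + 25·97 = 2474.

2474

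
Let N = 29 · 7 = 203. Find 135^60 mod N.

169

Mod 29: 135 ≡ 19; by Fermat, exponent reduces to 60 mod 28 = 4; 19^4 ≡ 24 (mod 29).
Mod 7: 135 ≡ 2; since 6 | 60, by Fermat 2^60 ≡ 1 (mod 7).
Combine by CRT: x ≡ 24 (mod 29), x ≡ 1 (mod 7) ⇒ x ≡ 169 (mod 203).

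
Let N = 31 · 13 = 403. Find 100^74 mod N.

Mod 31: 100 ≡ 7; by Fermat, exponent reduces to 74 mod 30 = 14; 7^14 ≡ 9 (mod 31).
Mod 13: 100 ≡ 9; by Fermat, exponent reduces to 74 mod 12 = 2; 9^2 ≡ 3 (mod 13).
Combine by CRT: x ≡ 9 (mod 31), x ≡ 3 (mod 13) ⇒ x ≡ 133 (mod 403).

133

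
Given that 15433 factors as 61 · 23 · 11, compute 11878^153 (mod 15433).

Mod 61: 11878 ≡ 44; by Fermat, exponent reduces to 153 mod 60 = 33; 44^33 ≡ 33 (mod 61).
Mod 23: 11878 ≡ 10; by Fermat, exponent reduces to 153 mod 22 = 21; 10^21 ≡ 7 (mod 23).
Mod 11: 11878 ≡ 9; by Fermat, exponent reduces to 153 mod 10 = 3; 9^3 ≡ 3 (mod 11).
Combine by CRT: x ≡ 33 (mod 61), x ≡ 7 (mod 23), x ≡ 3 (mod 11) ⇒ x ≡ 11806 (mod 15433).

11806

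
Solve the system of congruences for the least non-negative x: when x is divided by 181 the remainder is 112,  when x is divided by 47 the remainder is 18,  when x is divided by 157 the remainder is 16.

The moduli are pairwise coprime; N = 181·47·157 = 1335599.
N/181 = 7379; 7379 ≡ 139 (mod 181); 139·56 ≡ 1, so inverse 56.
N/47 = 28417; 28417 ≡ 29 (mod 47); 29·13 ≡ 1, so inverse 13.
N/157 = 8507; 8507 ≡ 29 (mod 157); 29·65 ≡ 1, so inverse 65.
x ≡ 112·7379·56 + 18·28417·13 + 16·8507·65 = 61777946.
61777946 mod 1335599 = 340392.

340392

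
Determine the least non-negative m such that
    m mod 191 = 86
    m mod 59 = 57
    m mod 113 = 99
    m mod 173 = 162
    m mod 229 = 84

20108215742

The moduli are pairwise coprime; N = 191·59·113·173·229 = 50448168949.
N/191 = 264126539; 264126539 ≡ 88 (mod 191); 88·89 ≡ 1, so inverse 89.
N/59 = 855053711; 855053711 ≡ 46 (mod 59); 46·9 ≡ 1, so inverse 9.
N/113 = 446443973; 446443973 ≡ 70 (mod 113); 70·21 ≡ 1, so inverse 21.
N/173 = 291607913; 291607913 ≡ 151 (mod 173); 151·55 ≡ 1, so inverse 55.
N/229 = 220297681; 220297681 ≡ 139 (mod 229); 139·201 ≡ 1, so inverse 201.
m ≡ 86·264126539·89 + 57·855053711·9 + 99·446443973·21 + 162·291607913·55 + 84·220297681·201 = 9706156653950.
9706156653950 mod 50448168949 = 20108215742.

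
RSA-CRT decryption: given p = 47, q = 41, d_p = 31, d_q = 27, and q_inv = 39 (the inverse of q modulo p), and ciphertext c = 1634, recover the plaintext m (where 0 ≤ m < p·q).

1751

m₁ = c^(d_p) mod p: c ≡ 36 (mod 47), and 36^31 mod 47 = 12.
m₂ = c^(d_q) mod q: c ≡ 35 (mod 41), and 35^27 mod 41 = 29.
h = q_inv·(m₁ − m₂) mod p = 39·(12 − 29) mod 47 = 42.
m = m₂ + h·q = 29 + 42·41 = 1751.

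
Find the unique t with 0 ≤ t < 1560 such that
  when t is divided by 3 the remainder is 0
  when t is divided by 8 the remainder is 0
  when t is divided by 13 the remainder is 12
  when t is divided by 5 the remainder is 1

1416

From t ≡ 0 (mod 3) write t = 0 + 3s. Substituting into t ≡ 0 (mod 8) gives 3s ≡ 0 (mod 8), and since 3⁻¹ ≡ 3 (mod 8), s ≡ 0. Hence t ≡ 0 + 3·0 = 0 (mod 24).
From t ≡ 0 (mod 24) write t = 0 + 24s. Substituting into t ≡ 12 (mod 13) gives 24s ≡ 12 (mod 13), and since 11⁻¹ ≡ 6 (mod 13), s ≡ 7. Hence t ≡ 0 + 24·7 = 168 (mod 312).
From t ≡ 168 (mod 312) write t = 168 + 312s. Substituting into t ≡ 1 (mod 5) gives 312s ≡ 3 (mod 5), and since 2⁻¹ ≡ 3 (mod 5), s ≡ 4. Hence t ≡ 168 + 312·4 = 1416 (mod 1560).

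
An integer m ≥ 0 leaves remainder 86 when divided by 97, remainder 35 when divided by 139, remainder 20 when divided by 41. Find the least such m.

Combine the congruences pairwise.
From m ≡ 86 (mod 97) write m = 86 + 97t. Substituting into m ≡ 35 (mod 139) gives 97t ≡ 88 (mod 139), and since 97⁻¹ ≡ 43 (mod 139), t ≡ 31. Hence m ≡ 86 + 97·31 = 3093 (mod 13483).
From m ≡ 3093 (mod 13483) write m = 3093 + 13483t. Substituting into m ≡ 20 (mod 41) gives 13483t ≡ 2 (mod 41), and since 35⁻¹ ≡ 34 (mod 41), t ≡ 27. Hence m ≡ 3093 + 13483·27 = 367134 (mod 552803).

367134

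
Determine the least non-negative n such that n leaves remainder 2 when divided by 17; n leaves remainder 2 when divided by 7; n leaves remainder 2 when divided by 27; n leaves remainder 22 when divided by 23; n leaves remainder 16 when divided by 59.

The moduli are pairwise coprime; M = 17·7·27·23·59 = 4360041.
M/17 = 256473; 256473 ≡ 11 (mod 17); 11·14 ≡ 1, so inverse 14.
M/7 = 622863; 622863 ≡ 3 (mod 7); 3·5 ≡ 1, so inverse 5.
M/27 = 161483; 161483 ≡ 23 (mod 27); 23·20 ≡ 1, so inverse 20.
M/23 = 189567; 189567 ≡ 1 (mod 23), inverse 1.
M/59 = 73899; 73899 ≡ 31 (mod 59); 31·40 ≡ 1, so inverse 40.
n ≡ 2·256473·14 + 2·622863·5 + 2·161483·20 + 22·189567·1 + 16·73899·40 = 71335028.
71335028 mod 4360041 = 1574372.

1574372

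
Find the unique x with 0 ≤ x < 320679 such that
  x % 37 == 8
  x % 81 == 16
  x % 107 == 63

97540

Combine the congruences pairwise.
From x ≡ 8 (mod 37) write x = 8 + 37t. Substituting into x ≡ 16 (mod 81) gives 37t ≡ 8 (mod 81), and since 37⁻¹ ≡ 46 (mod 81), t ≡ 44. Hence x ≡ 8 + 37·44 = 1636 (mod 2997).
From x ≡ 1636 (mod 2997) write x = 1636 + 2997t. Substituting into x ≡ 63 (mod 107) gives 2997t ≡ 32 (mod 107), and since 1⁻¹ ≡ 1 (mod 107), t ≡ 32. Hence x ≡ 1636 + 2997·32 = 97540 (mod 320679).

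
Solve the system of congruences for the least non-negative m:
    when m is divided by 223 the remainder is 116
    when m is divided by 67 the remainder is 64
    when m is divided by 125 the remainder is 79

Combine the congruences pairwise.
From m ≡ 116 (mod 223) write m = 116 + 223t. Substituting into m ≡ 64 (mod 67) gives 223t ≡ 15 (mod 67), and since 22⁻¹ ≡ 64 (mod 67), t ≡ 22. Hence m ≡ 116 + 223·22 = 5022 (mod 14941).
From m ≡ 5022 (mod 14941) write m = 5022 + 14941t. Substituting into m ≡ 79 (mod 125) gives 14941t ≡ 57 (mod 125), and since 66⁻¹ ≡ 36 (mod 125), t ≡ 52. Hence m ≡ 5022 + 14941·52 = 781954 (mod 1867625).

781954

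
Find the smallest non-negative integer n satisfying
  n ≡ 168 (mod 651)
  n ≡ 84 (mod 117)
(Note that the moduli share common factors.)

gcd(651, 117) = 3 and 3 | (84 − 168), so the pair is consistent; merging gives n ≡ 13188 (mod 25389), where 25389 = lcm(651, 117).
The solution is unique modulo lcm(651, 117) = 25389.

13188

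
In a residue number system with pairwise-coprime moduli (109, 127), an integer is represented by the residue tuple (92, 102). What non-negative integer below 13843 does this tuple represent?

7722

From x ≡ 92 (mod 109) write x = 92 + 109t. Substituting into x ≡ 102 (mod 127) gives 109t ≡ 10 (mod 127), and since 109⁻¹ ≡ 7 (mod 127), t ≡ 70. Hence x ≡ 92 + 109·70 = 7722 (mod 13843).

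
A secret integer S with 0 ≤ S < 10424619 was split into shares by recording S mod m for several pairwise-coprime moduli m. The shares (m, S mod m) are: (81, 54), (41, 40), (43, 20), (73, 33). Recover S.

1127007

Combine the congruences pairwise.
From S ≡ 54 (mod 81) write S = 54 + 81t. Substituting into S ≡ 40 (mod 41) gives 81t ≡ 27 (mod 41), and since 40⁻¹ ≡ 40 (mod 41), t ≡ 14. Hence S ≡ 54 + 81·14 = 1188 (mod 3321).
From S ≡ 1188 (mod 3321) write S = 1188 + 3321t. Substituting into S ≡ 20 (mod 43) gives 3321t ≡ 36 (mod 43), and since 10⁻¹ ≡ 13 (mod 43), t ≡ 38. Hence S ≡ 1188 + 3321·38 = 127386 (mod 142803).
From S ≡ 127386 (mod 142803) write S = 127386 + 142803t. Substituting into S ≡ 33 (mod 73) gives 142803t ≡ 32 (mod 73), and since 15⁻¹ ≡ 39 (mod 73), t ≡ 7. Hence S ≡ 127386 + 142803·7 = 1127007 (mod 10424619).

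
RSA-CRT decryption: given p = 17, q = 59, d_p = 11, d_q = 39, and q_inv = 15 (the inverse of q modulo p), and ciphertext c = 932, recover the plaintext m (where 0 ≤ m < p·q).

m₁ = c^(d_p) mod p: c ≡ 14 (mod 17), and 14^11 mod 17 = 10.
m₂ = c^(d_q) mod q: c ≡ 47 (mod 59), and 47^39 mod 59 = 44.
h = q_inv·(m₁ − m₂) mod p = 15·(10 − 44) mod 17 = 0.
m = m₂ + h·q = 44 + 0·59 = 44.

44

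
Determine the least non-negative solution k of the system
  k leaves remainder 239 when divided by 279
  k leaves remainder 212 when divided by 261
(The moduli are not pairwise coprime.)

gcd(279, 261) = 9 and 9 | (212 − 239), so the pair is consistent; merging gives k ≡ 3866 (mod 8091), where 8091 = lcm(279, 261).
The solution is unique modulo lcm(279, 261) = 8091.

3866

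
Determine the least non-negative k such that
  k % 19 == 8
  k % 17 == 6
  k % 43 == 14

2250

From k ≡ 8 (mod 19) write k = 8 + 19t. Substituting into k ≡ 6 (mod 17) gives 19t ≡ 15 (mod 17), and since 2⁻¹ ≡ 9 (mod 17), t ≡ 16. Hence k ≡ 8 + 19·16 = 312 (mod 323).
From k ≡ 312 (mod 323) write k = 312 + 323t. Substituting into k ≡ 14 (mod 43) gives 323t ≡ 3 (mod 43), and since 22⁻¹ ≡ 2 (mod 43), t ≡ 6. Hence k ≡ 312 + 323·6 = 2250 (mod 13889).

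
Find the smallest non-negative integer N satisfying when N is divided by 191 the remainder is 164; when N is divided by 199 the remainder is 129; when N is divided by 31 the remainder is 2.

813442

Combine the congruences pairwise.
From N ≡ 164 (mod 191) write N = 164 + 191t. Substituting into N ≡ 129 (mod 199) gives 191t ≡ 164 (mod 199), and since 191⁻¹ ≡ 174 (mod 199), t ≡ 79. Hence N ≡ 164 + 191·79 = 15253 (mod 38009).
From N ≡ 15253 (mod 38009) write N = 15253 + 38009t. Substituting into N ≡ 2 (mod 31) gives 38009t ≡ 1 (mod 31), and since 3⁻¹ ≡ 21 (mod 31), t ≡ 21. Hence N ≡ 15253 + 38009·21 = 813442 (mod 1178279).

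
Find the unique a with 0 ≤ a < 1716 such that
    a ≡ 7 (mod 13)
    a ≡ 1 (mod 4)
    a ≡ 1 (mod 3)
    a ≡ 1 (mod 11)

The moduli are pairwise coprime; N = 13·4·3·11 = 1716.
N/13 = 132; 132 ≡ 2 (mod 13); 2·7 ≡ 1, so inverse 7.
N/4 = 429; 429 ≡ 1 (mod 4), inverse 1.
N/3 = 572; 572 ≡ 2 (mod 3); 2·2 ≡ 1, so inverse 2.
N/11 = 156; 156 ≡ 2 (mod 11); 2·6 ≡ 1, so inverse 6.
a ≡ 7·132·7 + 1·429·1 + 1·572·2 + 1·156·6 = 8977.
8977 mod 1716 = 397.

397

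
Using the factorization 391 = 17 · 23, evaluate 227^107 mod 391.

Mod 17: 227 ≡ 6; by Fermat, exponent reduces to 107 mod 16 = 11; 6^11 ≡ 5 (mod 17).
Mod 23: 227 ≡ 20; by Fermat, exponent reduces to 107 mod 22 = 19; 20^19 ≡ 17 (mod 23).
Combine by CRT: x ≡ 5 (mod 17), x ≡ 17 (mod 23) ⇒ x ≡ 362 (mod 391).

362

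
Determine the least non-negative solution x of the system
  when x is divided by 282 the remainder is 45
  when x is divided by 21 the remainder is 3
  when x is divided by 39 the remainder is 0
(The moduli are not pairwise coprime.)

5967

Combine the congruences pairwise.
gcd(282, 21) = 3 and 3 | (3 − 45), so the pair is consistent; merging gives x ≡ 45 (mod 1974), where 1974 = lcm(282, 21).
gcd(1974, 39) = 3 and 3 | (0 − 45), so the pair is consistent; merging gives x ≡ 5967 (mod 25662), where 25662 = lcm(1974, 39).
The solution is unique modulo lcm(282, 21, 39) = 25662.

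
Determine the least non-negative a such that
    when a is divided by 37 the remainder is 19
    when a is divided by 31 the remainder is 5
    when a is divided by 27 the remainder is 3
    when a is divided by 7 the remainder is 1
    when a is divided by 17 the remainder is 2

The moduli are pairwise coprime; N = 37·31·27·7·17 = 3685311.
N/37 = 99603; 99603 ≡ 36 (mod 37); 36·36 ≡ 1, so inverse 36.
N/31 = 118881; 118881 ≡ 27 (mod 31); 27·23 ≡ 1, so inverse 23.
N/27 = 136493; 136493 ≡ 8 (mod 27); 8·17 ≡ 1, so inverse 17.
N/7 = 526473; 526473 ≡ 3 (mod 7); 3·5 ≡ 1, so inverse 5.
N/17 = 216783; 216783 ≡ 16 (mod 17); 16·16 ≡ 1, so inverse 16.
a ≡ 19·99603·36 + 5·118881·23 + 3·136493·17 + 1·526473·5 + 2·216783·16 = 98330331.
98330331 mod 3685311 = 2512245.

2512245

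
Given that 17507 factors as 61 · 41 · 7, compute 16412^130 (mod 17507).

Mod 61: 16412 ≡ 3; by Fermat, exponent reduces to 130 mod 60 = 10; 3^10 ≡ 1 (mod 61).
Mod 41: 16412 ≡ 12; by Fermat, exponent reduces to 130 mod 40 = 10; 12^10 ≡ 9 (mod 41).
Mod 7: 16412 ≡ 4; by Fermat, exponent reduces to 130 mod 6 = 4; 4^4 ≡ 4 (mod 7).
Combine by CRT: x ≡ 1 (mod 61), x ≡ 9 (mod 41), x ≡ 4 (mod 7) ⇒ x ≡ 6528 (mod 17507).

6528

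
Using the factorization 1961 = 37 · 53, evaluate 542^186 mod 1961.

1047

Mod 37: 542 ≡ 24; by Fermat, exponent reduces to 186 mod 36 = 6; 24^6 ≡ 11 (mod 37).
Mod 53: 542 ≡ 12; by Fermat, exponent reduces to 186 mod 52 = 30; 12^30 ≡ 40 (mod 53).
Combine by CRT: x ≡ 11 (mod 37), x ≡ 40 (mod 53) ⇒ x ≡ 1047 (mod 1961).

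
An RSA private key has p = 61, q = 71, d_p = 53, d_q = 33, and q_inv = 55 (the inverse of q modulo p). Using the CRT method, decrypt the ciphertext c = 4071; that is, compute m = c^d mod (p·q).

2139

m₁ = c^(d_p) mod p: c ≡ 45 (mod 61), and 45^53 mod 61 = 4.
m₂ = c^(d_q) mod q: c ≡ 24 (mod 71), and 24^33 mod 71 = 9.
h = q_inv·(m₁ − m₂) mod p = 55·(4 − 9) mod 61 = 30.
m = m₂ + h·q = 9 + 30·71 = 2139.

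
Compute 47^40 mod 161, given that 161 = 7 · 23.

Mod 7: 47 ≡ 5; by Fermat, exponent reduces to 40 mod 6 = 4; 5^4 ≡ 2 (mod 7).
Mod 23: 47 ≡ 1; by Fermat, exponent reduces to 40 mod 22 = 18; 1^18 ≡ 1 (mod 23).
Combine by CRT: x ≡ 2 (mod 7), x ≡ 1 (mod 23) ⇒ x ≡ 93 (mod 161).

93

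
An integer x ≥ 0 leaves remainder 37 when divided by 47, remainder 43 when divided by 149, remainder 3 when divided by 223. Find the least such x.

From x ≡ 37 (mod 47) write x = 37 + 47t. Substituting into x ≡ 43 (mod 149) gives 47t ≡ 6 (mod 149), and since 47⁻¹ ≡ 130 (mod 149), t ≡ 35. Hence x ≡ 37 + 47·35 = 1682 (mod 7003).
From x ≡ 1682 (mod 7003) write x = 1682 + 7003t. Substituting into x ≡ 3 (mod 223) gives 7003t ≡ 105 (mod 223), and since 90⁻¹ ≡ 57 (mod 223), t ≡ 187. Hence x ≡ 1682 + 7003·187 = 1311243 (mod 1561669).

1311243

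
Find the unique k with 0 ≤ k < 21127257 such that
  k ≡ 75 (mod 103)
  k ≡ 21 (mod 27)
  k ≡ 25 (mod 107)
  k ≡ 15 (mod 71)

9661269

The moduli are pairwise coprime; N = 103·27·107·71 = 21127257.
N/103 = 205119; 205119 ≡ 46 (mod 103); 46·56 ≡ 1, so inverse 56.
N/27 = 782491; 782491 ≡ 4 (mod 27); 4·7 ≡ 1, so inverse 7.
N/107 = 197451; 197451 ≡ 36 (mod 107); 36·3 ≡ 1, so inverse 3.
N/71 = 297567; 297567 ≡ 6 (mod 71); 6·12 ≡ 1, so inverse 12.
k ≡ 75·205119·56 + 21·782491·7 + 25·197451·3 + 15·297567·12 = 1044896862.
1044896862 mod 21127257 = 9661269.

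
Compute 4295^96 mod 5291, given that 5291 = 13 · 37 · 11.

Mod 13: 4295 ≡ 5; since 12 | 96, by Fermat 5^96 ≡ 1 (mod 13).
Mod 37: 4295 ≡ 3; by Fermat, exponent reduces to 96 mod 36 = 24; 3^24 ≡ 26 (mod 37).
Mod 11: 4295 ≡ 5; by Fermat, exponent reduces to 96 mod 10 = 6; 5^6 ≡ 5 (mod 11).
Combine by CRT: x ≡ 1 (mod 13), x ≡ 26 (mod 37), x ≡ 5 (mod 11) ⇒ x ≡ 2172 (mod 5291).

2172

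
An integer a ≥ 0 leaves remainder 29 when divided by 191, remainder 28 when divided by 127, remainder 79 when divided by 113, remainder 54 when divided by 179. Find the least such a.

From a ≡ 29 (mod 191) write a = 29 + 191t. Substituting into a ≡ 28 (mod 127) gives 191t ≡ 126 (mod 127), and since 64⁻¹ ≡ 2 (mod 127), t ≡ 125. Hence a ≡ 29 + 191·125 = 23904 (mod 24257).
From a ≡ 23904 (mod 24257) write a = 23904 + 24257t. Substituting into a ≡ 79 (mod 113) gives 24257t ≡ 18 (mod 113), and since 75⁻¹ ≡ 110 (mod 113), t ≡ 59. Hence a ≡ 23904 + 24257·59 = 1455067 (mod 2741041).
From a ≡ 1455067 (mod 2741041) write a = 1455067 + 2741041t. Substituting into a ≡ 54 (mod 179) gives 2741041t ≡ 78 (mod 179), and since 14⁻¹ ≡ 64 (mod 179), t ≡ 159. Hence a ≡ 1455067 + 2741041·159 = 437280586 (mod 490646339).

437280586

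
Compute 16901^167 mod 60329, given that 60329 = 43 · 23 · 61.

4193

Mod 43: 16901 ≡ 2; by Fermat, exponent reduces to 167 mod 42 = 41; 2^41 ≡ 22 (mod 43).
Mod 23: 16901 ≡ 19; by Fermat, exponent reduces to 167 mod 22 = 13; 19^13 ≡ 7 (mod 23).
Mod 61: 16901 ≡ 4; by Fermat, exponent reduces to 167 mod 60 = 47; 4^47 ≡ 45 (mod 61).
Combine by CRT: x ≡ 22 (mod 43), x ≡ 7 (mod 23), x ≡ 45 (mod 61) ⇒ x ≡ 4193 (mod 60329).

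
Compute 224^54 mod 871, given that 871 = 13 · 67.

Mod 13: 224 ≡ 3; by Fermat, exponent reduces to 54 mod 12 = 6; 3^6 ≡ 1 (mod 13).
Mod 67: 224 ≡ 23; 23^54 ≡ 22 (mod 67).
Combine by CRT: x ≡ 1 (mod 13), x ≡ 22 (mod 67) ⇒ x ≡ 625 (mod 871).

625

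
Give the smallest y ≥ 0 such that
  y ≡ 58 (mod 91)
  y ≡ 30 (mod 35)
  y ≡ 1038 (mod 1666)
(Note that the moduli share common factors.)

Combine the congruences pairwise.
gcd(91, 35) = 7 and 7 | (30 − 58), so the pair is consistent; merging gives y ≡ 240 (mod 455), where 455 = lcm(91, 35).
gcd(455, 1666) = 7 and 7 | (1038 − 240), so the pair is consistent; merging gives y ≡ 29360 (mod 108290), where 108290 = lcm(455, 1666).
The solution is unique modulo lcm(91, 35, 1666) = 108290.

29360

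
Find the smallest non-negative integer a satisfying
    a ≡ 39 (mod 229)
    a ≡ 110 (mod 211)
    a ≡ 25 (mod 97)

1759217

From a ≡ 39 (mod 229) write a = 39 + 229t. Substituting into a ≡ 110 (mod 211) gives 229t ≡ 71 (mod 211), and since 18⁻¹ ≡ 129 (mod 211), t ≡ 86. Hence a ≡ 39 + 229·86 = 19733 (mod 48319).
From a ≡ 19733 (mod 48319) write a = 19733 + 48319t. Substituting into a ≡ 25 (mod 97) gives 48319t ≡ 80 (mod 97), and since 13⁻¹ ≡ 15 (mod 97), t ≡ 36. Hence a ≡ 19733 + 48319·36 = 1759217 (mod 4686943).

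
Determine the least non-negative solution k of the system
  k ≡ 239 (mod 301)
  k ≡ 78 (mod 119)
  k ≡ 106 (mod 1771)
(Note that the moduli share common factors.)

876751

gcd(301, 119) = 7 and 7 | (78 − 239), so the pair is consistent; merging gives k ≡ 1744 (mod 5117), where 5117 = lcm(301, 119).
gcd(5117, 1771) = 7 and 7 | (106 − 1744), so the pair is consistent; merging gives k ≡ 876751 (mod 1294601), where 1294601 = lcm(5117, 1771).
The solution is unique modulo lcm(301, 119, 1771) = 1294601.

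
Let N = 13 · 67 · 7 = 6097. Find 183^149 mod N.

2003

Mod 13: 183 ≡ 1; by Fermat, exponent reduces to 149 mod 12 = 5; 1^5 ≡ 1 (mod 13).
Mod 67: 183 ≡ 49; by Fermat, exponent reduces to 149 mod 66 = 17; 49^17 ≡ 60 (mod 67).
Mod 7: 183 ≡ 1; by Fermat, exponent reduces to 149 mod 6 = 5; 1^5 ≡ 1 (mod 7).
Combine by CRT: x ≡ 1 (mod 13), x ≡ 60 (mod 67), x ≡ 1 (mod 7) ⇒ x ≡ 2003 (mod 6097).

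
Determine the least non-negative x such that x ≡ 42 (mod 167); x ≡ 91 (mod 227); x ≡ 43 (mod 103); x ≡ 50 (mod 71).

The moduli are pairwise coprime; N = 167·227·103·71 = 277228517.
N/167 = 1660051; 1660051 ≡ 71 (mod 167); 71·40 ≡ 1, so inverse 40.
N/227 = 1221271; 1221271 ≡ 11 (mod 227); 11·62 ≡ 1, so inverse 62.
N/103 = 2691539; 2691539 ≡ 46 (mod 103); 46·56 ≡ 1, so inverse 56.
N/71 = 3904627; 3904627 ≡ 53 (mod 71); 53·67 ≡ 1, so inverse 67.
x ≡ 42·1660051·40 + 91·1221271·62 + 43·2691539·56 + 50·3904627·67 = 29241023024.
29241023024 mod 277228517 = 132028739.

132028739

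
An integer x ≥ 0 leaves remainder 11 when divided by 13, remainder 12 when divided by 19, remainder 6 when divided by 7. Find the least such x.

Combine the congruences pairwise.
From x ≡ 11 (mod 13) write x = 11 + 13t. Substituting into x ≡ 12 (mod 19) gives 13t ≡ 1 (mod 19), and since 13⁻¹ ≡ 3 (mod 19), t ≡ 3. Hence x ≡ 11 + 13·3 = 50 (mod 247).
From x ≡ 50 (mod 247) write x = 50 + 247t. Substituting into x ≡ 6 (mod 7) gives 247t ≡ 5 (mod 7), and since 2⁻¹ ≡ 4 (mod 7), t ≡ 6. Hence x ≡ 50 + 247·6 = 1532 (mod 1729).

1532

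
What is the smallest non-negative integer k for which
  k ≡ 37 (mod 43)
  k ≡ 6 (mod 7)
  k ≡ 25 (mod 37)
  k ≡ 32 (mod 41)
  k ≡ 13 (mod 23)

The moduli are pairwise coprime; N = 43·7·37·41·23 = 10502191.
N/43 = 244237; 244237 ≡ 40 (mod 43); 40·14 ≡ 1, so inverse 14.
N/7 = 1500313; 1500313 ≡ 3 (mod 7); 3·5 ≡ 1, so inverse 5.
N/37 = 283843; 283843 ≡ 16 (mod 37); 16·7 ≡ 1, so inverse 7.
N/41 = 256151; 256151 ≡ 24 (mod 41); 24·12 ≡ 1, so inverse 12.
N/23 = 456617; 456617 ≡ 21 (mod 23); 21·11 ≡ 1, so inverse 11.
k ≡ 37·244237·14 + 6·1500313·5 + 25·283843·7 + 32·256151·12 + 13·456617·11 = 384854896.
384854896 mod 10502191 = 6776020.

6776020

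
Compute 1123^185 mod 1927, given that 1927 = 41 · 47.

42

Mod 41: 1123 ≡ 16; by Fermat, exponent reduces to 185 mod 40 = 25; 16^25 ≡ 1 (mod 41).
Mod 47: 1123 ≡ 42; by Fermat, exponent reduces to 185 mod 46 = 1; 42^1 ≡ 42 (mod 47).
Combine by CRT: x ≡ 1 (mod 41), x ≡ 42 (mod 47) ⇒ x ≡ 42 (mod 1927).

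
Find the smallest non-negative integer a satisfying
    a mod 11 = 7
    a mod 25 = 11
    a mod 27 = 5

3461

The moduli are pairwise coprime; N = 11·25·27 = 7425.
N/11 = 675; 675 ≡ 4 (mod 11); 4·3 ≡ 1, so inverse 3.
N/25 = 297; 297 ≡ 22 (mod 25); 22·8 ≡ 1, so inverse 8.
N/27 = 275; 275 ≡ 5 (mod 27); 5·11 ≡ 1, so inverse 11.
a ≡ 7·675·3 + 11·297·8 + 5·275·11 = 55436.
55436 mod 7425 = 3461.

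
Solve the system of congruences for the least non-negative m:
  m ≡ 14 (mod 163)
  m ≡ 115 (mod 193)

17292

From m ≡ 14 (mod 163) write m = 14 + 163t. Substituting into m ≡ 115 (mod 193) gives 163t ≡ 101 (mod 193), and since 163⁻¹ ≡ 45 (mod 193), t ≡ 106. Hence m ≡ 14 + 163·106 = 17292 (mod 31459).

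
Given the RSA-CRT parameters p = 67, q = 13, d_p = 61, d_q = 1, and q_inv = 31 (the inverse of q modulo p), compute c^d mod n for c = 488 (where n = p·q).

m₁ = c^(d_p) mod p: c ≡ 19 (mod 67), and 19^61 mod 67 = 10.
m₂ = c^(d_q) mod q: c ≡ 7 (mod 13), and 7^1 mod 13 = 7.
h = q_inv·(m₁ − m₂) mod p = 31·(10 − 7) mod 67 = 26.
m = m₂ + h·q = 7 + 26·13 = 345.

345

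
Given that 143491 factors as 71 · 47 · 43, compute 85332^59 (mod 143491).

36880

Mod 71: 85332 ≡ 61; 61^59 ≡ 31 (mod 71).
Mod 47: 85332 ≡ 27; by Fermat, exponent reduces to 59 mod 46 = 13; 27^13 ≡ 32 (mod 47).
Mod 43: 85332 ≡ 20; by Fermat, exponent reduces to 59 mod 42 = 17; 20^17 ≡ 29 (mod 43).
Combine by CRT: x ≡ 31 (mod 71), x ≡ 32 (mod 47), x ≡ 29 (mod 43) ⇒ x ≡ 36880 (mod 143491).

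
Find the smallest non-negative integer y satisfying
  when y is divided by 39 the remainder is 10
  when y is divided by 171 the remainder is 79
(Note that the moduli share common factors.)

1960

Combine the congruences pairwise.
gcd(39, 171) = 3 and 3 | (79 − 10), so the pair is consistent; merging gives y ≡ 1960 (mod 2223), where 2223 = lcm(39, 171).
The solution is unique modulo lcm(39, 171) = 2223.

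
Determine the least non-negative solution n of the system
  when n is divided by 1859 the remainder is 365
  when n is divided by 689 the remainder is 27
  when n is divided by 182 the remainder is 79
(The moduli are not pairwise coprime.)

gcd(1859, 689) = 13 and 13 | (27 − 365), so the pair is consistent; merging gives n ≡ 89597 (mod 98527), where 98527 = lcm(1859, 689).
gcd(98527, 182) = 13 and 13 | (79 − 89597), so the pair is consistent; merging gives n ≡ 680759 (mod 1379378), where 1379378 = lcm(98527, 182).
The solution is unique modulo lcm(1859, 689, 182) = 1379378.

680759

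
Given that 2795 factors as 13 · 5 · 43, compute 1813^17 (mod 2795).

Mod 13: 1813 ≡ 6; by Fermat, exponent reduces to 17 mod 12 = 5; 6^5 ≡ 2 (mod 13).
Mod 5: 1813 ≡ 3; by Fermat, exponent reduces to 17 mod 4 = 1; 3^1 ≡ 3 (mod 5).
Mod 43: 1813 ≡ 7; 7^17 ≡ 37 (mod 43).
Combine by CRT: x ≡ 2 (mod 13), x ≡ 3 (mod 5), x ≡ 37 (mod 43) ⇒ x ≡ 1198 (mod 2795).

1198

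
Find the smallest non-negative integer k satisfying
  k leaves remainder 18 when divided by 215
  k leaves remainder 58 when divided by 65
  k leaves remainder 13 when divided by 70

8833

gcd(215, 65) = 5 and 5 | (58 − 18), so the pair is consistent; merging gives k ≡ 448 (mod 2795), where 2795 = lcm(215, 65).
gcd(2795, 70) = 5 and 5 | (13 − 448), so the pair is consistent; merging gives k ≡ 8833 (mod 39130), where 39130 = lcm(2795, 70).
The solution is unique modulo lcm(215, 65, 70) = 39130.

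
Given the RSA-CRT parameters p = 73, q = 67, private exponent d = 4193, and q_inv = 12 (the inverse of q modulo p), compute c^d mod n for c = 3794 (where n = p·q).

2591

d_p = d mod (p−1) = 4193 mod 72 = 17; d_q = d mod (q−1) = 35.
m₁ = c^(d_p) mod p: c ≡ 71 (mod 73), and 71^17 mod 73 = 36.
m₂ = c^(d_q) mod q: c ≡ 42 (mod 67), and 42^35 mod 67 = 45.
h = q_inv·(m₁ − m₂) mod p = 12·(36 − 45) mod 73 = 38.
m = m₂ + h·q = 45 + 38·67 = 2591.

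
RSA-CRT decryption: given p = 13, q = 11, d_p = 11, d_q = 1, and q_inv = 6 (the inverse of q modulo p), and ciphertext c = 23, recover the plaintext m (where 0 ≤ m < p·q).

m₁ = c^(d_p) mod p: c ≡ 10 (mod 13), and 10^11 mod 13 = 4.
m₂ = c^(d_q) mod q: c ≡ 1 (mod 11), and 1^1 mod 11 = 1.
h = q_inv·(m₁ − m₂) mod p = 6·(4 − 1) mod 13 = 5.
m = m₂ + h·q = 1 + 5·11 = 56.

56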